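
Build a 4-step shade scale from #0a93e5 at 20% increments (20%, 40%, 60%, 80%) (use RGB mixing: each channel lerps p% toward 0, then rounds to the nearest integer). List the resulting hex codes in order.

#0a93e5 is rgb(10, 147, 229).
20%: (10 − 2 = 8→8, 147 − 29.4 = 117.6→118, 229 − 45.8 = 183.2→183) → #0876b7
40%: (10 − 4 = 6→6, 147 − 58.8 = 88.2→88, 229 − 91.6 = 137.4→137) → #065889
60%: (10 − 6 = 4→4, 147 − 88.2 = 58.8→59, 229 − 137.4 = 91.6→92) → #043b5c
80%: (10 − 8 = 2→2, 147 − 117.6 = 29.4→29, 229 − 183.2 = 45.8→46) → #021d2e

#0876b7, #065889, #043b5c, #021d2e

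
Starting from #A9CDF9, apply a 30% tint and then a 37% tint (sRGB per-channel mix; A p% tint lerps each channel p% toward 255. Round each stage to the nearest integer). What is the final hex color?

#D9E9FC

#A9CDF9 is rgb(169, 205, 249).
A 30% tint moves each channel 30% toward 255:
  R: 169 + 25.8 = 194.8 → 195
  G: 205 + 15 = 220 → 220
  B: 249 + 0.3×(255−249) = 249 + 1.8 = 250.8 → 251
After the tint: rgb(195, 220, 251) = #C3DCFB.
Lerp each channel 37% toward 255:
  R: 195 + 22.2 = 217.2 → 217
  G: 220 + 12.95 = 232.95 → 233
  B: 251 + 1.48 = 252.48 → 252
rgb(217, 233, 252) = #D9E9FC.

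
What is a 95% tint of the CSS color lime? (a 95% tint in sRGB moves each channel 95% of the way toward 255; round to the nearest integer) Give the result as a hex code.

CSS lime is rgb(0, 255, 0).
Lerp each channel 95% toward 255:
  R: 0 + 0.95×(255−0) = 0 + 242.25 = 242.25 → 242
  G: 255 + 0.95×(255−255) = 255 + 0 = 255 → 255
  B: 0 + 242.25 = 242.25 → 242
rgb(242, 255, 242) = #F2FFF2.

#F2FFF2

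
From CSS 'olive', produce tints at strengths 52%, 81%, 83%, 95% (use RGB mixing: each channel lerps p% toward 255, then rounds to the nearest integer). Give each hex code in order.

CSS olive is rgb(128, 128, 0).
52%: (128 + 66.04 = 194.04→194, 128 + 66.04 = 194.04→194, 0 + 132.6 = 132.6→133) → #C2C285
81%: (128 + 102.87 = 230.87→231, 128 + 102.87 = 230.87→231, 0 + 206.55 = 206.55→207) → #E7E7CF
83%: (128 + 105.41 = 233.41→233, 128 + 105.41 = 233.41→233, 0 + 211.65 = 211.65→212) → #E9E9D4
95%: (128 + 120.65 = 248.65→249, 128 + 120.65 = 248.65→249, 0 + 242.25 = 242.25→242) → #F9F9F2

#C2C285, #E7E7CF, #E9E9D4, #F9F9F2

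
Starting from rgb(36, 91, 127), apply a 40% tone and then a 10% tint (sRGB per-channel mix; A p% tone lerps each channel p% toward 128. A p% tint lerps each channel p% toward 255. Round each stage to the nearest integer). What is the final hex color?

#5b798c

Per channel, c → c + 0.4(128 − c):
  R: 36 + 0.4×(128−36) = 36 + 36.8 = 72.8 → 73
  G: 91 + 0.4×(128−91) = 91 + 14.8 = 105.8 → 106
  B: 127 + 0.4×(128−127) = 127 + 0.4 = 127.4 → 127
After the tone: rgb(73, 106, 127) = #496a7f.
A 10% tint moves each channel 10% toward 255:
  R: 73 + 18.2 = 91.2 → 91
  G: 106 + 0.1×(255−106) = 106 + 14.9 = 120.9 → 121
  B: 127 + 12.8 = 139.8 → 140
rgb(91, 121, 140) = #5b798c.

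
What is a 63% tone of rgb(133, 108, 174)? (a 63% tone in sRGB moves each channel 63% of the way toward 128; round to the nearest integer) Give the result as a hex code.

Lerp each channel 63% toward 128:
  R: 133 − 3.15 = 129.85 → 130
  G: 108 + 0.63×(128−108) = 108 + 12.6 = 120.6 → 121
  B: 174 − 28.98 = 145.02 → 145
rgb(130, 121, 145) = #827991.

#827991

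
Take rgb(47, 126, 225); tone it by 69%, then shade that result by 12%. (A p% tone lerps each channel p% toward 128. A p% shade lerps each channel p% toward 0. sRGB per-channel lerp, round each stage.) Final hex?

#5B708B

Lerp each channel 69% toward 128:
  R: 47 + 55.89 = 102.89 → 103
  G: 126 + 0.69×(128−126) = 126 + 1.38 = 127.38 → 127
  B: 225 − 66.93 = 158.07 → 158
After the tone: rgb(103, 127, 158) = #677F9E.
Lerp each channel 12% toward 0:
  R: 103 + 0.12×(0−103) = 103 − 12.36 = 90.64 → 91
  G: 127 + 0.12×(0−127) = 127 − 15.24 = 111.76 → 112
  B: 158 + 0.12×(0−158) = 158 − 18.96 = 139.04 → 139
rgb(91, 112, 139) = #5B708B.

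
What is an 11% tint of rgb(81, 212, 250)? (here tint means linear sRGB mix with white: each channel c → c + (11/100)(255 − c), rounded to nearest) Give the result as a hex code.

#64D9FB

Per channel, c → c + 0.11(255 − c):
  R: 81 + 0.11×(255−81) = 81 + 19.14 = 100.14 → 100
  G: 212 + 4.73 = 216.73 → 217
  B: 250 + 0.11×(255−250) = 250 + 0.55 = 250.55 → 251
rgb(100, 217, 251) = #64D9FB.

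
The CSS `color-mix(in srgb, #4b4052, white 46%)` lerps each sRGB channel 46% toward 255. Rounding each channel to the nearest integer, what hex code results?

#4b4052 is rgb(75, 64, 82).
A 46% tint moves each channel 46% toward 255:
  R: 75 + 82.8 = 157.8 → 158
  G: 64 + 0.46×(255−64) = 64 + 87.86 = 151.86 → 152
  B: 82 + 0.46×(255−82) = 82 + 79.58 = 161.58 → 162
rgb(158, 152, 162) = #9e98a2.

#9e98a2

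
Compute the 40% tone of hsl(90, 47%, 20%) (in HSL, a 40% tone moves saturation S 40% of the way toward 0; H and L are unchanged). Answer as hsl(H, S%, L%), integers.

hsl(90, 28%, 20%)

S moves 40% from 47 toward 0: 47 − 18.8 = 28.2 → 28.
H and L are unchanged.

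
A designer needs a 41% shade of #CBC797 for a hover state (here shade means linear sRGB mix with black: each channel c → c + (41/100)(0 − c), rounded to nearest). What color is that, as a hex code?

#CBC797 is rgb(203, 199, 151).
A 41% shade moves each channel 41% toward 0:
  R: 203 + 0.41×(0−203) = 203 − 83.23 = 119.77 → 120
  G: 199 − 81.59 = 117.41 → 117
  B: 151 − 61.91 = 89.09 → 89
rgb(120, 117, 89) = #787559.

#787559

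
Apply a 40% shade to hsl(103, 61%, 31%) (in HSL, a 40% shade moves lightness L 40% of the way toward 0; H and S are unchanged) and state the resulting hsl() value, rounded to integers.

hsl(103, 61%, 19%)

L moves 40% from 31 toward 0: 31 − 12.4 = 18.6 → 19.
H and S are unchanged.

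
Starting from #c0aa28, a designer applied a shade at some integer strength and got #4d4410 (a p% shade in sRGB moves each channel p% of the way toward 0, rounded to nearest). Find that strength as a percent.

60%

#c0aa28 is rgb(192, 170, 40); #4d4410 is rgb(77, 68, 16).
On the R channel (widest range): 77 ≈ 192 + (p/100)(0 − 192), so p ≈ 100×(77 − 192)/(0 − 192) = -11500/-192 = 59.90.
p = 60 reproduces all three channels after rounding.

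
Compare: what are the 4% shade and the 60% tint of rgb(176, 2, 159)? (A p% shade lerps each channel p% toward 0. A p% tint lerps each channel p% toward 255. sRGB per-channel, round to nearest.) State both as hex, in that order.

#A90299, #DF9AD9

4% shade:
  R: 176 + 0.04×(0−176) = 176 − 7.04 = 168.96 → 169
  G: 2 + 0.04×(0−2) = 2 − 0.08 = 1.92 → 2
  B: 159 − 6.36 = 152.64 → 153
  → #A90299
60% tint:
  R: 176 + 47.4 = 223.4 → 223
  G: 2 + 0.6×(255−2) = 2 + 151.8 = 153.8 → 154
  B: 159 + 0.6×(255−159) = 159 + 57.6 = 216.6 → 217
  → #DF9AD9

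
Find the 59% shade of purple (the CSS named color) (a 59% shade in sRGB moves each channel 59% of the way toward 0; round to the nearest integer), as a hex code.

#340034

CSS purple is rgb(128, 0, 128).
Per channel, c → c + 0.59(0 − c):
  R: 128 + 0.59×(0−128) = 128 − 75.52 = 52.48 → 52
  G: 0 + 0.59×(0−0) = 0 + 0 = 0 → 0
  B: 128 − 75.52 = 52.48 → 52
rgb(52, 0, 52) = #340034.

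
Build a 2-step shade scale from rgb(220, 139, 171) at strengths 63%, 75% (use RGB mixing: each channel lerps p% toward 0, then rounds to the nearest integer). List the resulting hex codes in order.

#51333F, #37232B

63%: (220 − 138.6 = 81.4→81, 139 − 87.57 = 51.43→51, 171 − 107.73 = 63.27→63) → #51333F
75%: (220 − 165 = 55→55, 139 − 104.25 = 34.75→35, 171 − 128.25 = 42.75→43) → #37232B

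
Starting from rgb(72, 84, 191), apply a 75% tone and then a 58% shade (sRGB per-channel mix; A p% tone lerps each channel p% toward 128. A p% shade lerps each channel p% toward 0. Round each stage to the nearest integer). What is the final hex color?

#30313C

Lerp each channel 75% toward 128:
  R: 72 + 42 = 114 → 114
  G: 84 + 33 = 117 → 117
  B: 191 + 0.75×(128−191) = 191 − 47.25 = 143.75 → 144
After the tone: rgb(114, 117, 144) = #727590.
Per channel, c → c + 0.58(0 − c):
  R: 114 + 0.58×(0−114) = 114 − 66.12 = 47.88 → 48
  G: 117 − 67.86 = 49.14 → 49
  B: 144 + 0.58×(0−144) = 144 − 83.52 = 60.48 → 60
rgb(48, 49, 60) = #30313C.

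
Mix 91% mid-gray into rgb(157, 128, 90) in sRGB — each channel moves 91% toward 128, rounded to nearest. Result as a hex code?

Per channel, c → c + 0.91(128 − c):
  R: 157 − 26.39 = 130.61 → 131
  G: 128 + 0.91×(128−128) = 128 + 0 = 128 → 128
  B: 90 + 34.58 = 124.58 → 125
rgb(131, 128, 125) = #83807d.

#83807d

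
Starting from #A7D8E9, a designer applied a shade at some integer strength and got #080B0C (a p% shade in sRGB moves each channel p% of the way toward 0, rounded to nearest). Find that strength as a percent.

#A7D8E9 is rgb(167, 216, 233); #080B0C is rgb(8, 11, 12).
On the B channel (widest range): 12 ≈ 233 + (p/100)(0 − 233), so p ≈ 100×(12 − 233)/(0 − 233) = -22100/-233 = 94.85.
p = 95 reproduces all three channels after rounding.

95%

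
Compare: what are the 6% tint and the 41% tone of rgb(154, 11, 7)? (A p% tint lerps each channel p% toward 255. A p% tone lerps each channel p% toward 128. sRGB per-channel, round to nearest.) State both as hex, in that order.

6% tint:
  R: 154 + 0.06×(255−154) = 154 + 6.06 = 160.06 → 160
  G: 11 + 0.06×(255−11) = 11 + 14.64 = 25.64 → 26
  B: 7 + 0.06×(255−7) = 7 + 14.88 = 21.88 → 22
  → #a01a16
41% tone:
  R: 154 − 10.66 = 143.34 → 143
  G: 11 + 0.41×(128−11) = 11 + 47.97 = 58.97 → 59
  B: 7 + 0.41×(128−7) = 7 + 49.61 = 56.61 → 57
  → #8f3b39

#a01a16, #8f3b39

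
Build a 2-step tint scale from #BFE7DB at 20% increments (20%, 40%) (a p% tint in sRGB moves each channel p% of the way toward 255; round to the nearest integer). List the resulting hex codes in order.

#BFE7DB is rgb(191, 231, 219).
20%: (191 + 12.8 = 203.8→204, 231 + 4.8 = 235.8→236, 219 + 7.2 = 226.2→226) → #CCECE2
40%: (191 + 25.6 = 216.6→217, 231 + 9.6 = 240.6→241, 219 + 14.4 = 233.4→233) → #D9F1E9

#CCECE2, #D9F1E9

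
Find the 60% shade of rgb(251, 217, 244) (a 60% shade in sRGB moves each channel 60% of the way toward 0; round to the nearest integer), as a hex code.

#645762

Per channel, c → c + 0.6(0 − c):
  R: 251 + 0.6×(0−251) = 251 − 150.6 = 100.4 → 100
  G: 217 + 0.6×(0−217) = 217 − 130.2 = 86.8 → 87
  B: 244 + 0.6×(0−244) = 244 − 146.4 = 97.6 → 98
rgb(100, 87, 98) = #645762.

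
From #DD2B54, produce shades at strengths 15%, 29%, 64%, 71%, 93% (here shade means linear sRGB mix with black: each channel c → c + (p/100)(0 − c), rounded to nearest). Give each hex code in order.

#DD2B54 is rgb(221, 43, 84).
15%: (221 − 33.15 = 187.85→188, 43 − 6.45 = 36.55→37, 84 − 12.6 = 71.4→71) → #BC2547
29%: (221 − 64.09 = 156.91→157, 43 − 12.47 = 30.53→31, 84 − 24.36 = 59.64→60) → #9D1F3C
64%: (221 − 141.44 = 79.56→80, 43 − 27.52 = 15.48→15, 84 − 53.76 = 30.24→30) → #500F1E
71%: (221 − 156.91 = 64.09→64, 43 − 30.53 = 12.47→12, 84 − 59.64 = 24.36→24) → #400C18
93%: (221 − 205.53 = 15.47→15, 43 − 39.99 = 3.01→3, 84 − 78.12 = 5.88→6) → #0F0306

#BC2547, #9D1F3C, #500F1E, #400C18, #0F0306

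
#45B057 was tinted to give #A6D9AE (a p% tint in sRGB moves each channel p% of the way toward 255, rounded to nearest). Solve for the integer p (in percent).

52%

#45B057 is rgb(69, 176, 87); #A6D9AE is rgb(166, 217, 174).
On the R channel (widest range): 166 ≈ 69 + (p/100)(255 − 69), so p ≈ 100×(166 − 69)/(255 − 69) = 9700/186 = 52.15.
p = 52 reproduces all three channels after rounding.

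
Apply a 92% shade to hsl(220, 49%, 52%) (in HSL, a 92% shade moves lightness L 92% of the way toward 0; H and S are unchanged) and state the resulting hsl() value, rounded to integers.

L moves 92% from 52 toward 0: 52 − 47.84 = 4.16 → 4.
H and S are unchanged.

hsl(220, 49%, 4%)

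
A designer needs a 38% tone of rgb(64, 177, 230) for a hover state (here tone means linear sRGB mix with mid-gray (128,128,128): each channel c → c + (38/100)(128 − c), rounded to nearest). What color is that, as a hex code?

#589EBF

Per channel, c → c + 0.38(128 − c):
  R: 64 + 24.32 = 88.32 → 88
  G: 177 + 0.38×(128−177) = 177 − 18.62 = 158.38 → 158
  B: 230 − 38.76 = 191.24 → 191
rgb(88, 158, 191) = #589EBF.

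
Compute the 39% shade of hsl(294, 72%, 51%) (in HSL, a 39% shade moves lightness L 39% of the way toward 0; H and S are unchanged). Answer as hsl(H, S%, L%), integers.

L moves 39% from 51 toward 0: 51 − 19.89 = 31.11 → 31.
H and S are unchanged.

hsl(294, 72%, 31%)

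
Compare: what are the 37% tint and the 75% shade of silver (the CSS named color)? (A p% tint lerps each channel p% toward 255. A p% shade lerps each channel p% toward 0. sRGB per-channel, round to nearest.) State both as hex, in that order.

#D7D7D7, #303030

CSS silver is rgb(192, 192, 192).
37% tint:
  R: 192 + 0.37×(255−192) = 192 + 23.31 = 215.31 → 215
  G: 192 + 23.31 = 215.31 → 215
  B: 192 + 0.37×(255−192) = 192 + 23.31 = 215.31 → 215
  → #D7D7D7
75% shade:
  R: 192 − 144 = 48 → 48
  G: 192 − 144 = 48 → 48
  B: 192 + 0.75×(0−192) = 192 − 144 = 48 → 48
  → #303030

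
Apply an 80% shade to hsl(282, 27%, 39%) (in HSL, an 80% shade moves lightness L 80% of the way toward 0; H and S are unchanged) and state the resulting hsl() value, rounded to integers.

L moves 80% from 39 toward 0: 39 − 31.2 = 7.8 → 8.
H and S are unchanged.

hsl(282, 27%, 8%)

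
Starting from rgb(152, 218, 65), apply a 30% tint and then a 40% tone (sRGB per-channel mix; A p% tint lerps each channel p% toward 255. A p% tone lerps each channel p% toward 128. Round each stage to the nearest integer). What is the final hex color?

#a1bd7c

Per channel, c → c + 0.3(255 − c):
  R: 152 + 30.9 = 182.9 → 183
  G: 218 + 0.3×(255−218) = 218 + 11.1 = 229.1 → 229
  B: 65 + 0.3×(255−65) = 65 + 57 = 122 → 122
After the tint: rgb(183, 229, 122) = #b7e57a.
Per channel, c → c + 0.4(128 − c):
  R: 183 − 22 = 161 → 161
  G: 229 + 0.4×(128−229) = 229 − 40.4 = 188.6 → 189
  B: 122 + 0.4×(128−122) = 122 + 2.4 = 124.4 → 124
rgb(161, 189, 124) = #a1bd7c.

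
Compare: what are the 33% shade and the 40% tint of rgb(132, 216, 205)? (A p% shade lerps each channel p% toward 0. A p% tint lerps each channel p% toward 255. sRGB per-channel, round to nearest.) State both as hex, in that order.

#589189, #b5e8e1

33% shade:
  R: 132 + 0.33×(0−132) = 132 − 43.56 = 88.44 → 88
  G: 216 + 0.33×(0−216) = 216 − 71.28 = 144.72 → 145
  B: 205 + 0.33×(0−205) = 205 − 67.65 = 137.35 → 137
  → #589189
40% tint:
  R: 132 + 0.4×(255−132) = 132 + 49.2 = 181.2 → 181
  G: 216 + 0.4×(255−216) = 216 + 15.6 = 231.6 → 232
  B: 205 + 0.4×(255−205) = 205 + 20 = 225 → 225
  → #b5e8e1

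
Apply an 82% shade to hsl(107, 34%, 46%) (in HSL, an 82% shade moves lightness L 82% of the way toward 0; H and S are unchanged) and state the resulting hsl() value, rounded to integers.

L moves 82% from 46 toward 0: 46 − 37.72 = 8.28 → 8.
H and S are unchanged.

hsl(107, 34%, 8%)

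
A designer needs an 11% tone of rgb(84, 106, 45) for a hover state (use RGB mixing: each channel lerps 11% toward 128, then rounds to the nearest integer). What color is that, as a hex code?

#596C36

Lerp each channel 11% toward 128:
  R: 84 + 4.84 = 88.84 → 89
  G: 106 + 2.42 = 108.42 → 108
  B: 45 + 0.11×(128−45) = 45 + 9.13 = 54.13 → 54
rgb(89, 108, 54) = #596C36.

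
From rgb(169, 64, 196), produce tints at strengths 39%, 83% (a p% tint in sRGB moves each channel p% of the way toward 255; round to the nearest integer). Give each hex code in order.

39%: (169 + 33.54 = 202.54→203, 64 + 74.49 = 138.49→138, 196 + 23.01 = 219.01→219) → #CB8ADB
83%: (169 + 71.38 = 240.38→240, 64 + 158.53 = 222.53→223, 196 + 48.97 = 244.97→245) → #F0DFF5

#CB8ADB, #F0DFF5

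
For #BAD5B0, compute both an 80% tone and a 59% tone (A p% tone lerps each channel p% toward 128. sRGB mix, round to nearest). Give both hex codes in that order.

#8C918A, #98A394

#BAD5B0 is rgb(186, 213, 176).
80% tone:
  R: 186 + 0.8×(128−186) = 186 − 46.4 = 139.6 → 140
  G: 213 − 68 = 145 → 145
  B: 176 + 0.8×(128−176) = 176 − 38.4 = 137.6 → 138
  → #8C918A
59% tone:
  R: 186 + 0.59×(128−186) = 186 − 34.22 = 151.78 → 152
  G: 213 − 50.15 = 162.85 → 163
  B: 176 + 0.59×(128−176) = 176 − 28.32 = 147.68 → 148
  → #98A394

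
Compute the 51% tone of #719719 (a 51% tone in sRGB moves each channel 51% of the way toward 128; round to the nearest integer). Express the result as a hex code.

#719719 is rgb(113, 151, 25).
Lerp each channel 51% toward 128:
  R: 113 + 0.51×(128−113) = 113 + 7.65 = 120.65 → 121
  G: 151 + 0.51×(128−151) = 151 − 11.73 = 139.27 → 139
  B: 25 + 0.51×(128−25) = 25 + 52.53 = 77.53 → 78
rgb(121, 139, 78) = #798B4E.

#798B4E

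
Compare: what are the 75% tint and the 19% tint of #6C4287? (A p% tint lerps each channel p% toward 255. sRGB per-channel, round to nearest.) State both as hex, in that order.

#6C4287 is rgb(108, 66, 135).
75% tint:
  R: 108 + 0.75×(255−108) = 108 + 110.25 = 218.25 → 218
  G: 66 + 0.75×(255−66) = 66 + 141.75 = 207.75 → 208
  B: 135 + 0.75×(255−135) = 135 + 90 = 225 → 225
  → #DAD0E1
19% tint:
  R: 108 + 27.93 = 135.93 → 136
  G: 66 + 0.19×(255−66) = 66 + 35.91 = 101.91 → 102
  B: 135 + 0.19×(255−135) = 135 + 22.8 = 157.8 → 158
  → #88669E

#DAD0E1, #88669E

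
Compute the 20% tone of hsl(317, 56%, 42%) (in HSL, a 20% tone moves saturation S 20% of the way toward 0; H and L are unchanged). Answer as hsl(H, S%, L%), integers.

hsl(317, 45%, 42%)

S moves 20% from 56 toward 0: 56 − 11.2 = 44.8 → 45.
H and L are unchanged.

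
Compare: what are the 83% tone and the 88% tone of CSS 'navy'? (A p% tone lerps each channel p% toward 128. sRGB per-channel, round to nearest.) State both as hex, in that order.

CSS navy is rgb(0, 0, 128).
83% tone:
  R: 0 + 0.83×(128−0) = 0 + 106.24 = 106.24 → 106
  G: 0 + 0.83×(128−0) = 0 + 106.24 = 106.24 → 106
  B: 128 + 0 = 128 → 128
  → #6A6A80
88% tone:
  R: 0 + 0.88×(128−0) = 0 + 112.64 = 112.64 → 113
  G: 0 + 112.64 = 112.64 → 113
  B: 128 + 0.88×(128−128) = 128 + 0 = 128 → 128
  → #717180

#6A6A80, #717180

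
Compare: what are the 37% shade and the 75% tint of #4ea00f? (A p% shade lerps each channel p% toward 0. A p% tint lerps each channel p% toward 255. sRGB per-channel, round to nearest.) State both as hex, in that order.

#316509, #d3e7c3

#4ea00f is rgb(78, 160, 15).
37% shade:
  R: 78 − 28.86 = 49.14 → 49
  G: 160 + 0.37×(0−160) = 160 − 59.2 = 100.8 → 101
  B: 15 + 0.37×(0−15) = 15 − 5.55 = 9.45 → 9
  → #316509
75% tint:
  R: 78 + 132.75 = 210.75 → 211
  G: 160 + 71.25 = 231.25 → 231
  B: 15 + 180 = 195 → 195
  → #d3e7c3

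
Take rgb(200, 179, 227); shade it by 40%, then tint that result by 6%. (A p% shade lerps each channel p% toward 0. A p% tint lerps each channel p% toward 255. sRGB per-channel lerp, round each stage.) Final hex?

#80748f

A 40% shade moves each channel 40% toward 0:
  R: 200 + 0.4×(0−200) = 200 − 80 = 120 → 120
  G: 179 + 0.4×(0−179) = 179 − 71.6 = 107.4 → 107
  B: 227 + 0.4×(0−227) = 227 − 90.8 = 136.2 → 136
After the shade: rgb(120, 107, 136) = #786b88.
A 6% tint moves each channel 6% toward 255:
  R: 120 + 0.06×(255−120) = 120 + 8.1 = 128.1 → 128
  G: 107 + 0.06×(255−107) = 107 + 8.88 = 115.88 → 116
  B: 136 + 7.14 = 143.14 → 143
rgb(128, 116, 143) = #80748f.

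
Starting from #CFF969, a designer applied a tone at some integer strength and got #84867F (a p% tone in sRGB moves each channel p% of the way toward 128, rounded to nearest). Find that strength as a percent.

#CFF969 is rgb(207, 249, 105); #84867F is rgb(132, 134, 127).
On the G channel (widest range): 134 ≈ 249 + (p/100)(128 − 249), so p ≈ 100×(134 − 249)/(128 − 249) = -11500/-121 = 95.04.
p = 95 reproduces all three channels after rounding.

95%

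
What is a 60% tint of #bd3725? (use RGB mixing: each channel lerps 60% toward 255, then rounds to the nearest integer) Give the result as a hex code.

#bd3725 is rgb(189, 55, 37).
Per channel, c → c + 0.6(255 − c):
  R: 189 + 0.6×(255−189) = 189 + 39.6 = 228.6 → 229
  G: 55 + 0.6×(255−55) = 55 + 120 = 175 → 175
  B: 37 + 0.6×(255−37) = 37 + 130.8 = 167.8 → 168
rgb(229, 175, 168) = #e5afa8.

#e5afa8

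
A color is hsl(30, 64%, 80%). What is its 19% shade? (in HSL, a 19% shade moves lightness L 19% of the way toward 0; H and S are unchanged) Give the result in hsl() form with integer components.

L moves 19% from 80 toward 0: 80 − 15.2 = 64.8 → 65.
H and S are unchanged.

hsl(30, 64%, 65%)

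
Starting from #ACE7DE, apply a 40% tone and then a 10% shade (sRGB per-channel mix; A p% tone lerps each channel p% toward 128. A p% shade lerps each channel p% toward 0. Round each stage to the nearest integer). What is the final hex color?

#8BABA6

#ACE7DE is rgb(172, 231, 222).
Per channel, c → c + 0.4(128 − c):
  R: 172 + 0.4×(128−172) = 172 − 17.6 = 154.4 → 154
  G: 231 + 0.4×(128−231) = 231 − 41.2 = 189.8 → 190
  B: 222 + 0.4×(128−222) = 222 − 37.6 = 184.4 → 184
After the tone: rgb(154, 190, 184) = #9ABEB8.
Per channel, c → c + 0.1(0 − c):
  R: 154 + 0.1×(0−154) = 154 − 15.4 = 138.6 → 139
  G: 190 − 19 = 171 → 171
  B: 184 + 0.1×(0−184) = 184 − 18.4 = 165.6 → 166
rgb(139, 171, 166) = #8BABA6.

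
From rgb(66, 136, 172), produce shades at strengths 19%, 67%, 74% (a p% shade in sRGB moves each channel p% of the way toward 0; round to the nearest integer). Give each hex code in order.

#356e8b, #162d39, #11232d

19%: (66 − 12.54 = 53.46→53, 136 − 25.84 = 110.16→110, 172 − 32.68 = 139.32→139) → #356e8b
67%: (66 − 44.22 = 21.78→22, 136 − 91.12 = 44.88→45, 172 − 115.24 = 56.76→57) → #162d39
74%: (66 − 48.84 = 17.16→17, 136 − 100.64 = 35.36→35, 172 − 127.28 = 44.72→45) → #11232d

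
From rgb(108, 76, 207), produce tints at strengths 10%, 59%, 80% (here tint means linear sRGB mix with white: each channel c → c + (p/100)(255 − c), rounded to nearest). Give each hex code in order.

#7B5ED4, #C3B6EB, #E2DBF5

10%: (108 + 14.7 = 122.7→123, 76 + 17.9 = 93.9→94, 207 + 4.8 = 211.8→212) → #7B5ED4
59%: (108 + 86.73 = 194.73→195, 76 + 105.61 = 181.61→182, 207 + 28.32 = 235.32→235) → #C3B6EB
80%: (108 + 117.6 = 225.6→226, 76 + 143.2 = 219.2→219, 207 + 38.4 = 245.4→245) → #E2DBF5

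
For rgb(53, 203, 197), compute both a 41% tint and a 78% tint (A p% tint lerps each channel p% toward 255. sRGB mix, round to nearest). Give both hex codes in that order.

#88E0DD, #D3F4F2

41% tint:
  R: 53 + 82.82 = 135.82 → 136
  G: 203 + 0.41×(255−203) = 203 + 21.32 = 224.32 → 224
  B: 197 + 23.78 = 220.78 → 221
  → #88E0DD
78% tint:
  R: 53 + 0.78×(255−53) = 53 + 157.56 = 210.56 → 211
  G: 203 + 0.78×(255−203) = 203 + 40.56 = 243.56 → 244
  B: 197 + 0.78×(255−197) = 197 + 45.24 = 242.24 → 242
  → #D3F4F2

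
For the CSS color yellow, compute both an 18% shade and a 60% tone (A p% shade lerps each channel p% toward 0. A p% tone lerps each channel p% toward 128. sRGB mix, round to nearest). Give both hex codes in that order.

CSS yellow is rgb(255, 255, 0).
18% shade:
  R: 255 − 45.9 = 209.1 → 209
  G: 255 + 0.18×(0−255) = 255 − 45.9 = 209.1 → 209
  B: 0 + 0 = 0 → 0
  → #d1d100
60% tone:
  R: 255 + 0.6×(128−255) = 255 − 76.2 = 178.8 → 179
  G: 255 + 0.6×(128−255) = 255 − 76.2 = 178.8 → 179
  B: 0 + 76.8 = 76.8 → 77
  → #b3b34d

#d1d100, #b3b34d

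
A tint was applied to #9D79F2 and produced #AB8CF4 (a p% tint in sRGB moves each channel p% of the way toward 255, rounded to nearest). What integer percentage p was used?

14%

#9D79F2 is rgb(157, 121, 242); #AB8CF4 is rgb(171, 140, 244).
On the G channel (widest range): 140 ≈ 121 + (p/100)(255 − 121), so p ≈ 100×(140 − 121)/(255 − 121) = 1900/134 = 14.18.
p = 14 reproduces all three channels after rounding.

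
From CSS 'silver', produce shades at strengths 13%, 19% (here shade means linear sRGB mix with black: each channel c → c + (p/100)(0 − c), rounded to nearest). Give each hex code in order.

#A7A7A7, #9C9C9C

CSS silver is rgb(192, 192, 192).
13%: (192 − 24.96 = 167.04→167, 192 − 24.96 = 167.04→167, 192 − 24.96 = 167.04→167) → #A7A7A7
19%: (192 − 36.48 = 155.52→156, 192 − 36.48 = 155.52→156, 192 − 36.48 = 155.52→156) → #9C9C9C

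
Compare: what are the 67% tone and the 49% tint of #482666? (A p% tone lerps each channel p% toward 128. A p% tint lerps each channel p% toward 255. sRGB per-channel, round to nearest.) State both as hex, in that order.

#482666 is rgb(72, 38, 102).
67% tone:
  R: 72 + 37.52 = 109.52 → 110
  G: 38 + 60.3 = 98.3 → 98
  B: 102 + 0.67×(128−102) = 102 + 17.42 = 119.42 → 119
  → #6E6277
49% tint:
  R: 72 + 0.49×(255−72) = 72 + 89.67 = 161.67 → 162
  G: 38 + 0.49×(255−38) = 38 + 106.33 = 144.33 → 144
  B: 102 + 0.49×(255−102) = 102 + 74.97 = 176.97 → 177
  → #A290B1

#6E6277, #A290B1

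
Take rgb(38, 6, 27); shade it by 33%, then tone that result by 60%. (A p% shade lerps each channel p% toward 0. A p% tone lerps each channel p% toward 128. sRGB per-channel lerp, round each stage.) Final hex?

#574e54

A 33% shade moves each channel 33% toward 0:
  R: 38 + 0.33×(0−38) = 38 − 12.54 = 25.46 → 25
  G: 6 − 1.98 = 4.02 → 4
  B: 27 + 0.33×(0−27) = 27 − 8.91 = 18.09 → 18
After the shade: rgb(25, 4, 18) = #190412.
A 60% tone moves each channel 60% toward 128:
  R: 25 + 0.6×(128−25) = 25 + 61.8 = 86.8 → 87
  G: 4 + 74.4 = 78.4 → 78
  B: 18 + 0.6×(128−18) = 18 + 66 = 84 → 84
rgb(87, 78, 84) = #574e54.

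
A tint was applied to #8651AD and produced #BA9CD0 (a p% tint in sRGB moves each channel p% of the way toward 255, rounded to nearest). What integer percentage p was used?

43%

#8651AD is rgb(134, 81, 173); #BA9CD0 is rgb(186, 156, 208).
On the G channel (widest range): 156 ≈ 81 + (p/100)(255 − 81), so p ≈ 100×(156 − 81)/(255 − 81) = 7500/174 = 43.10.
p = 43 reproduces all three channels after rounding.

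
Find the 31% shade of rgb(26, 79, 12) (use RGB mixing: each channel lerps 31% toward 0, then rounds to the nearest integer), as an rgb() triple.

rgb(18, 55, 8)

Lerp each channel 31% toward 0:
  R: 26 + 0.31×(0−26) = 26 − 8.06 = 17.94 → 18
  G: 79 − 24.49 = 54.51 → 55
  B: 12 − 3.72 = 8.28 → 8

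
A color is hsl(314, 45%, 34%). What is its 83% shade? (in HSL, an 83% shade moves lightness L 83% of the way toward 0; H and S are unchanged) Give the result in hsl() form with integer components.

hsl(314, 45%, 6%)

L moves 83% from 34 toward 0: 34 − 28.22 = 5.78 → 6.
H and S are unchanged.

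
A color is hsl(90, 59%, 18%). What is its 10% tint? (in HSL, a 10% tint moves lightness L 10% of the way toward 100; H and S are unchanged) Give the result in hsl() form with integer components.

L moves 10% from 18 toward 100: 18 + 8.2 = 26.2 → 26.
H and S are unchanged.

hsl(90, 59%, 26%)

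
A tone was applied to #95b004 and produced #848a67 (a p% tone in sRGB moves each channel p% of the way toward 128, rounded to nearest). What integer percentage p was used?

80%

#95b004 is rgb(149, 176, 4); #848a67 is rgb(132, 138, 103).
On the B channel (widest range): 103 ≈ 4 + (p/100)(128 − 4), so p ≈ 100×(103 − 4)/(128 − 4) = 9900/124 = 79.84.
p = 80 reproduces all three channels after rounding.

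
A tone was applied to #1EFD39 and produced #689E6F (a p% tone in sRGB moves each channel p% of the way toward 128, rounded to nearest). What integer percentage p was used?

#1EFD39 is rgb(30, 253, 57); #689E6F is rgb(104, 158, 111).
On the G channel (widest range): 158 ≈ 253 + (p/100)(128 − 253), so p ≈ 100×(158 − 253)/(128 − 253) = -9500/-125 = 76.00.
p = 76 reproduces all three channels after rounding.

76%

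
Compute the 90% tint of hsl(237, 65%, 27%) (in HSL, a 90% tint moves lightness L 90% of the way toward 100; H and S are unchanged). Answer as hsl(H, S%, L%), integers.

hsl(237, 65%, 93%)

L moves 90% from 27 toward 100: 27 + 65.7 = 92.7 → 93.
H and S are unchanged.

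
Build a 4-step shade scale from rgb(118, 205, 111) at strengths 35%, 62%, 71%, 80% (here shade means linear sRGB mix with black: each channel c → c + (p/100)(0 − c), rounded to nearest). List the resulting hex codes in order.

#4D8548, #2D4E2A, #223B20, #182916

35%: (118 − 41.3 = 76.7→77, 205 − 71.75 = 133.25→133, 111 − 38.85 = 72.15→72) → #4D8548
62%: (118 − 73.16 = 44.84→45, 205 − 127.1 = 77.9→78, 111 − 68.82 = 42.18→42) → #2D4E2A
71%: (118 − 83.78 = 34.22→34, 205 − 145.55 = 59.45→59, 111 − 78.81 = 32.19→32) → #223B20
80%: (118 − 94.4 = 23.6→24, 205 − 164 = 41→41, 111 − 88.8 = 22.2→22) → #182916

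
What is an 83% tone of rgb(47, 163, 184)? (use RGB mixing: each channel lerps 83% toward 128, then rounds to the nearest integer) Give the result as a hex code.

#72868A

Per channel, c → c + 0.83(128 − c):
  R: 47 + 67.23 = 114.23 → 114
  G: 163 + 0.83×(128−163) = 163 − 29.05 = 133.95 → 134
  B: 184 + 0.83×(128−184) = 184 − 46.48 = 137.52 → 138
rgb(114, 134, 138) = #72868A.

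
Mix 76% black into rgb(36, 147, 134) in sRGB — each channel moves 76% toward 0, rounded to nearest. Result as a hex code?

Lerp each channel 76% toward 0:
  R: 36 − 27.36 = 8.64 → 9
  G: 147 + 0.76×(0−147) = 147 − 111.72 = 35.28 → 35
  B: 134 − 101.84 = 32.16 → 32
rgb(9, 35, 32) = #092320.

#092320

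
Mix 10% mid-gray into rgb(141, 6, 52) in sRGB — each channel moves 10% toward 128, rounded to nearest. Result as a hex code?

Lerp each channel 10% toward 128:
  R: 141 + 0.1×(128−141) = 141 − 1.3 = 139.7 → 140
  G: 6 + 12.2 = 18.2 → 18
  B: 52 + 0.1×(128−52) = 52 + 7.6 = 59.6 → 60
rgb(140, 18, 60) = #8C123C.

#8C123C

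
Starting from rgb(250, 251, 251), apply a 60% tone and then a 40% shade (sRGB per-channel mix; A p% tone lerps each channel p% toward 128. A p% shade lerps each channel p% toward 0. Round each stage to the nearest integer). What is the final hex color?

Lerp each channel 60% toward 128:
  R: 250 + 0.6×(128−250) = 250 − 73.2 = 176.8 → 177
  G: 251 − 73.8 = 177.2 → 177
  B: 251 − 73.8 = 177.2 → 177
After the tone: rgb(177, 177, 177) = #b1b1b1.
Per channel, c → c + 0.4(0 − c):
  R: 177 − 70.8 = 106.2 → 106
  G: 177 − 70.8 = 106.2 → 106
  B: 177 − 70.8 = 106.2 → 106
rgb(106, 106, 106) = #6a6a6a.

#6a6a6a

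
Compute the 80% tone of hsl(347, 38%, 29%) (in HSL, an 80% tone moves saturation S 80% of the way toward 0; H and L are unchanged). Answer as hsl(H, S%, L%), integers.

S moves 80% from 38 toward 0: 38 − 30.4 = 7.6 → 8.
H and L are unchanged.

hsl(347, 8%, 29%)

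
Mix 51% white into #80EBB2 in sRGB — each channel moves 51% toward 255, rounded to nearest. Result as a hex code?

#80EBB2 is rgb(128, 235, 178).
Per channel, c → c + 0.51(255 − c):
  R: 128 + 0.51×(255−128) = 128 + 64.77 = 192.77 → 193
  G: 235 + 10.2 = 245.2 → 245
  B: 178 + 0.51×(255−178) = 178 + 39.27 = 217.27 → 217
rgb(193, 245, 217) = #C1F5D9.

#C1F5D9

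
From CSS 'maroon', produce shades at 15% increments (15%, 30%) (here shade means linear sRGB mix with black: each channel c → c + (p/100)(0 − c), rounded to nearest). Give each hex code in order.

#6d0000, #5a0000

CSS maroon is rgb(128, 0, 0).
15%: (128 − 19.2 = 108.8→109, 0→0, 0→0) → #6d0000
30%: (128 − 38.4 = 89.6→90, 0→0, 0→0) → #5a0000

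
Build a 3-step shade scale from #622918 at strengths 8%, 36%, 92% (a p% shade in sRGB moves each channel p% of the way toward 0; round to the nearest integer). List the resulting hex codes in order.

#622918 is rgb(98, 41, 24).
8%: (98 − 7.84 = 90.16→90, 41 − 3.28 = 37.72→38, 24 − 1.92 = 22.08→22) → #5a2616
36%: (98 − 35.28 = 62.72→63, 41 − 14.76 = 26.24→26, 24 − 8.64 = 15.36→15) → #3f1a0f
92%: (98 − 90.16 = 7.84→8, 41 − 37.72 = 3.28→3, 24 − 22.08 = 1.92→2) → #080302

#5a2616, #3f1a0f, #080302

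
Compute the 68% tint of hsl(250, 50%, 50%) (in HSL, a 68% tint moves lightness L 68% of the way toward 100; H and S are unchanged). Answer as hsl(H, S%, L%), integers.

L moves 68% from 50 toward 100: 50 + 34 = 84 → 84.
H and S are unchanged.

hsl(250, 50%, 84%)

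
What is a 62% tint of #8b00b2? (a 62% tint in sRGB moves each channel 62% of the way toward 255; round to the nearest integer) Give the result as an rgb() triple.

rgb(211, 158, 226)

#8b00b2 is rgb(139, 0, 178).
A 62% tint moves each channel 62% toward 255:
  R: 139 + 71.92 = 210.92 → 211
  G: 0 + 0.62×(255−0) = 0 + 158.1 = 158.1 → 158
  B: 178 + 0.62×(255−178) = 178 + 47.74 = 225.74 → 226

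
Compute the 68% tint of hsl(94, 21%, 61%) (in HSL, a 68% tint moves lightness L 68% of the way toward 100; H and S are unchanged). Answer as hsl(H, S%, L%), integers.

L moves 68% from 61 toward 100: 61 + 26.52 = 87.52 → 88.
H and S are unchanged.

hsl(94, 21%, 88%)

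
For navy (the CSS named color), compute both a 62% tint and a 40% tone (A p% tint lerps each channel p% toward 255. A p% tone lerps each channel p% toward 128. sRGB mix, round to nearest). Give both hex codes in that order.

CSS navy is rgb(0, 0, 128).
62% tint:
  R: 0 + 0.62×(255−0) = 0 + 158.1 = 158.1 → 158
  G: 0 + 158.1 = 158.1 → 158
  B: 128 + 78.74 = 206.74 → 207
  → #9e9ecf
40% tone:
  R: 0 + 0.4×(128−0) = 0 + 51.2 = 51.2 → 51
  G: 0 + 0.4×(128−0) = 0 + 51.2 = 51.2 → 51
  B: 128 + 0 = 128 → 128
  → #333380

#9e9ecf, #333380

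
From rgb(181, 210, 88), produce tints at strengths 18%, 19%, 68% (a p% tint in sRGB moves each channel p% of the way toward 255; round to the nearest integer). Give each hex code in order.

#C2DA76, #C3DB78, #E7F1CA

18%: (181 + 13.32 = 194.32→194, 210 + 8.1 = 218.1→218, 88 + 30.06 = 118.06→118) → #C2DA76
19%: (181 + 14.06 = 195.06→195, 210 + 8.55 = 218.55→219, 88 + 31.73 = 119.73→120) → #C3DB78
68%: (181 + 50.32 = 231.32→231, 210 + 30.6 = 240.6→241, 88 + 113.56 = 201.56→202) → #E7F1CA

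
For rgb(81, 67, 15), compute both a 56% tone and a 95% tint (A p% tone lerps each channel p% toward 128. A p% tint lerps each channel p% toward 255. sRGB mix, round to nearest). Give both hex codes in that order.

56% tone:
  R: 81 + 0.56×(128−81) = 81 + 26.32 = 107.32 → 107
  G: 67 + 34.16 = 101.16 → 101
  B: 15 + 63.28 = 78.28 → 78
  → #6b654e
95% tint:
  R: 81 + 0.95×(255−81) = 81 + 165.3 = 246.3 → 246
  G: 67 + 0.95×(255−67) = 67 + 178.6 = 245.6 → 246
  B: 15 + 0.95×(255−15) = 15 + 228 = 243 → 243
  → #f6f6f3

#6b654e, #f6f6f3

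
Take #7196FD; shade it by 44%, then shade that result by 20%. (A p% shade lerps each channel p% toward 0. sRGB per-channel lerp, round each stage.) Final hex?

#324372

#7196FD is rgb(113, 150, 253).
Lerp each channel 44% toward 0:
  R: 113 − 49.72 = 63.28 → 63
  G: 150 + 0.44×(0−150) = 150 − 66 = 84 → 84
  B: 253 − 111.32 = 141.68 → 142
After the shade: rgb(63, 84, 142) = #3F548E.
A 20% shade moves each channel 20% toward 0:
  R: 63 − 12.6 = 50.4 → 50
  G: 84 − 16.8 = 67.2 → 67
  B: 142 − 28.4 = 113.6 → 114
rgb(50, 67, 114) = #324372.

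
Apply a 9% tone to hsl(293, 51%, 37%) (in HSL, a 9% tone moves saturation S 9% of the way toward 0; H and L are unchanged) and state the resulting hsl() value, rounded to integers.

S moves 9% from 51 toward 0: 51 − 4.59 = 46.41 → 46.
H and L are unchanged.

hsl(293, 46%, 37%)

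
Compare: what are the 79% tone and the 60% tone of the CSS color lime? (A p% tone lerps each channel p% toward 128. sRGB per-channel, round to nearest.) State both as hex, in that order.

#659B65, #4DB34D

CSS lime is rgb(0, 255, 0).
79% tone:
  R: 0 + 0.79×(128−0) = 0 + 101.12 = 101.12 → 101
  G: 255 + 0.79×(128−255) = 255 − 100.33 = 154.67 → 155
  B: 0 + 0.79×(128−0) = 0 + 101.12 = 101.12 → 101
  → #659B65
60% tone:
  R: 0 + 76.8 = 76.8 → 77
  G: 255 − 76.2 = 178.8 → 179
  B: 0 + 76.8 = 76.8 → 77
  → #4DB34D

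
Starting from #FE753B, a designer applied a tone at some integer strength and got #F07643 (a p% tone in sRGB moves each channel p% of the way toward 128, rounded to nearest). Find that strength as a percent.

#FE753B is rgb(254, 117, 59); #F07643 is rgb(240, 118, 67).
On the R channel (widest range): 240 ≈ 254 + (p/100)(128 − 254), so p ≈ 100×(240 − 254)/(128 − 254) = -1400/-126 = 11.11.
p = 11 reproduces all three channels after rounding.

11%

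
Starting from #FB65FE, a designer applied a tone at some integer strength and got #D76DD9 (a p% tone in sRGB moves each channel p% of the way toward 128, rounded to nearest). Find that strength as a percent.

#FB65FE is rgb(251, 101, 254); #D76DD9 is rgb(215, 109, 217).
On the B channel (widest range): 217 ≈ 254 + (p/100)(128 − 254), so p ≈ 100×(217 − 254)/(128 − 254) = -3700/-126 = 29.37.
p = 29 reproduces all three channels after rounding.

29%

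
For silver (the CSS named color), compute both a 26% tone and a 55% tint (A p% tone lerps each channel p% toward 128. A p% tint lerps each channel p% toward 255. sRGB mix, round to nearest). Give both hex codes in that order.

#afafaf, #e3e3e3

CSS silver is rgb(192, 192, 192).
26% tone:
  R: 192 − 16.64 = 175.36 → 175
  G: 192 − 16.64 = 175.36 → 175
  B: 192 + 0.26×(128−192) = 192 − 16.64 = 175.36 → 175
  → #afafaf
55% tint:
  R: 192 + 0.55×(255−192) = 192 + 34.65 = 226.65 → 227
  G: 192 + 0.55×(255−192) = 192 + 34.65 = 226.65 → 227
  B: 192 + 0.55×(255−192) = 192 + 34.65 = 226.65 → 227
  → #e3e3e3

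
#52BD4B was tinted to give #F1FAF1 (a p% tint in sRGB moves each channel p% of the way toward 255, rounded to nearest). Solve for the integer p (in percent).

#52BD4B is rgb(82, 189, 75); #F1FAF1 is rgb(241, 250, 241).
On the B channel (widest range): 241 ≈ 75 + (p/100)(255 − 75), so p ≈ 100×(241 − 75)/(255 − 75) = 16600/180 = 92.22.
p = 92 reproduces all three channels after rounding.

92%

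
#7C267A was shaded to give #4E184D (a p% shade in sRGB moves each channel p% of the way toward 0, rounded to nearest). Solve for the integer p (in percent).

#7C267A is rgb(124, 38, 122); #4E184D is rgb(78, 24, 77).
On the R channel (widest range): 78 ≈ 124 + (p/100)(0 − 124), so p ≈ 100×(78 − 124)/(0 − 124) = -4600/-124 = 37.10.
p = 37 reproduces all three channels after rounding.

37%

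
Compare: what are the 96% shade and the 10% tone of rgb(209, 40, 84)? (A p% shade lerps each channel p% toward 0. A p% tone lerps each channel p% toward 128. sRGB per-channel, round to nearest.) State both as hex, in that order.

#080203, #c93158

96% shade:
  R: 209 + 0.96×(0−209) = 209 − 200.64 = 8.36 → 8
  G: 40 + 0.96×(0−40) = 40 − 38.4 = 1.6 → 2
  B: 84 + 0.96×(0−84) = 84 − 80.64 = 3.36 → 3
  → #080203
10% tone:
  R: 209 − 8.1 = 200.9 → 201
  G: 40 + 0.1×(128−40) = 40 + 8.8 = 48.8 → 49
  B: 84 + 0.1×(128−84) = 84 + 4.4 = 88.4 → 88
  → #c93158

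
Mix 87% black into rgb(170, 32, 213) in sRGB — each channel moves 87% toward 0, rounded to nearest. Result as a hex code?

#16041C

Per channel, c → c + 0.87(0 − c):
  R: 170 + 0.87×(0−170) = 170 − 147.9 = 22.1 → 22
  G: 32 + 0.87×(0−32) = 32 − 27.84 = 4.16 → 4
  B: 213 + 0.87×(0−213) = 213 − 185.31 = 27.69 → 28
rgb(22, 4, 28) = #16041C.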